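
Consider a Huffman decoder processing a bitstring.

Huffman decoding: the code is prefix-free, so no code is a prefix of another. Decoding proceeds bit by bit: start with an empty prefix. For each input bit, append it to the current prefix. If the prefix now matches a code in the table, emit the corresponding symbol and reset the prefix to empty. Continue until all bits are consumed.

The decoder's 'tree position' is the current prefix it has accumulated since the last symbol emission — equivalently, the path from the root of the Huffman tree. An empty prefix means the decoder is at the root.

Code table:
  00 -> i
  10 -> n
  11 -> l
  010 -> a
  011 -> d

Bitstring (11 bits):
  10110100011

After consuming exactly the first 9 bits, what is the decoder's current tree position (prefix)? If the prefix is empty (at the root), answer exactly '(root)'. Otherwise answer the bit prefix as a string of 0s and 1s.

Answer: (root)

Derivation:
Bit 0: prefix='1' (no match yet)
Bit 1: prefix='10' -> emit 'n', reset
Bit 2: prefix='1' (no match yet)
Bit 3: prefix='11' -> emit 'l', reset
Bit 4: prefix='0' (no match yet)
Bit 5: prefix='01' (no match yet)
Bit 6: prefix='010' -> emit 'a', reset
Bit 7: prefix='0' (no match yet)
Bit 8: prefix='00' -> emit 'i', reset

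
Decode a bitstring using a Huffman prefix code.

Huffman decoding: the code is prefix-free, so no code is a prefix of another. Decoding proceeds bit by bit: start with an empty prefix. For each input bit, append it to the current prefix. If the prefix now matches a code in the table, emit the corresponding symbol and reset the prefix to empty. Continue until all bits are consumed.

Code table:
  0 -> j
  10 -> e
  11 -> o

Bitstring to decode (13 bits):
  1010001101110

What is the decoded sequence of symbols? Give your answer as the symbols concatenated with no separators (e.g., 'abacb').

Bit 0: prefix='1' (no match yet)
Bit 1: prefix='10' -> emit 'e', reset
Bit 2: prefix='1' (no match yet)
Bit 3: prefix='10' -> emit 'e', reset
Bit 4: prefix='0' -> emit 'j', reset
Bit 5: prefix='0' -> emit 'j', reset
Bit 6: prefix='1' (no match yet)
Bit 7: prefix='11' -> emit 'o', reset
Bit 8: prefix='0' -> emit 'j', reset
Bit 9: prefix='1' (no match yet)
Bit 10: prefix='11' -> emit 'o', reset
Bit 11: prefix='1' (no match yet)
Bit 12: prefix='10' -> emit 'e', reset

Answer: eejjojoe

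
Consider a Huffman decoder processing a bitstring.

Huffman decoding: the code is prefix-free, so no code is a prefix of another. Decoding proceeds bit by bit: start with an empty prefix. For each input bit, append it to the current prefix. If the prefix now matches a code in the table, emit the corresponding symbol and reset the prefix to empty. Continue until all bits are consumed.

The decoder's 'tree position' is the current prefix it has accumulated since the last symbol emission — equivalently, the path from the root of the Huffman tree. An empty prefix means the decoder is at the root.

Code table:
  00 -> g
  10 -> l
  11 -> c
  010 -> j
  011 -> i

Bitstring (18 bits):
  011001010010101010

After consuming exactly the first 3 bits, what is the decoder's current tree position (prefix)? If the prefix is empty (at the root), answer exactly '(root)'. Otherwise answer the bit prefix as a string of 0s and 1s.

Answer: (root)

Derivation:
Bit 0: prefix='0' (no match yet)
Bit 1: prefix='01' (no match yet)
Bit 2: prefix='011' -> emit 'i', reset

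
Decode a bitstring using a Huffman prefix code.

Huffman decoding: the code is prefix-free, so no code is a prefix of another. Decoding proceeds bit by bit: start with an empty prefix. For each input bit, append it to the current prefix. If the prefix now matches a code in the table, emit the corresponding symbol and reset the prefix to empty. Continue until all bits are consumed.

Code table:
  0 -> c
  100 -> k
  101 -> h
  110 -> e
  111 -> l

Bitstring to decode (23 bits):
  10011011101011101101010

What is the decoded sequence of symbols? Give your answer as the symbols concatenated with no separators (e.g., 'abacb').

Bit 0: prefix='1' (no match yet)
Bit 1: prefix='10' (no match yet)
Bit 2: prefix='100' -> emit 'k', reset
Bit 3: prefix='1' (no match yet)
Bit 4: prefix='11' (no match yet)
Bit 5: prefix='110' -> emit 'e', reset
Bit 6: prefix='1' (no match yet)
Bit 7: prefix='11' (no match yet)
Bit 8: prefix='111' -> emit 'l', reset
Bit 9: prefix='0' -> emit 'c', reset
Bit 10: prefix='1' (no match yet)
Bit 11: prefix='10' (no match yet)
Bit 12: prefix='101' -> emit 'h', reset
Bit 13: prefix='1' (no match yet)
Bit 14: prefix='11' (no match yet)
Bit 15: prefix='110' -> emit 'e', reset
Bit 16: prefix='1' (no match yet)
Bit 17: prefix='11' (no match yet)
Bit 18: prefix='110' -> emit 'e', reset
Bit 19: prefix='1' (no match yet)
Bit 20: prefix='10' (no match yet)
Bit 21: prefix='101' -> emit 'h', reset
Bit 22: prefix='0' -> emit 'c', reset

Answer: kelcheehc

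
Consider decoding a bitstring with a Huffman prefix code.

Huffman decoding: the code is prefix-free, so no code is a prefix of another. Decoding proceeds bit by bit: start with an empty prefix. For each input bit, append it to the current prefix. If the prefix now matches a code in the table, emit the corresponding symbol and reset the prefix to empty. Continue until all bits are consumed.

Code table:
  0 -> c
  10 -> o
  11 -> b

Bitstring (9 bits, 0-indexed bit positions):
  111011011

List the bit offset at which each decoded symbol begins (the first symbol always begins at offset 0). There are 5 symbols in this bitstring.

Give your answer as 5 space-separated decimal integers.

Answer: 0 2 4 6 7

Derivation:
Bit 0: prefix='1' (no match yet)
Bit 1: prefix='11' -> emit 'b', reset
Bit 2: prefix='1' (no match yet)
Bit 3: prefix='10' -> emit 'o', reset
Bit 4: prefix='1' (no match yet)
Bit 5: prefix='11' -> emit 'b', reset
Bit 6: prefix='0' -> emit 'c', reset
Bit 7: prefix='1' (no match yet)
Bit 8: prefix='11' -> emit 'b', reset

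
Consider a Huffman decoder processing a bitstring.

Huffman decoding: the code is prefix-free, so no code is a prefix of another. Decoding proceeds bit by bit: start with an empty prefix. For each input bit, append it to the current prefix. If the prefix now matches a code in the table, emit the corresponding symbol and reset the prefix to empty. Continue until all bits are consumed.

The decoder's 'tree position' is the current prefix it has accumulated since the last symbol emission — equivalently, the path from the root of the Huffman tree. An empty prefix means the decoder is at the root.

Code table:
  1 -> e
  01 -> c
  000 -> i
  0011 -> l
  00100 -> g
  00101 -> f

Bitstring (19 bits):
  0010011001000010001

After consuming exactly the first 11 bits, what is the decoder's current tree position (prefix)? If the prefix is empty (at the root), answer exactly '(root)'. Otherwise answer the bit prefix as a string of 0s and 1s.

Bit 0: prefix='0' (no match yet)
Bit 1: prefix='00' (no match yet)
Bit 2: prefix='001' (no match yet)
Bit 3: prefix='0010' (no match yet)
Bit 4: prefix='00100' -> emit 'g', reset
Bit 5: prefix='1' -> emit 'e', reset
Bit 6: prefix='1' -> emit 'e', reset
Bit 7: prefix='0' (no match yet)
Bit 8: prefix='00' (no match yet)
Bit 9: prefix='001' (no match yet)
Bit 10: prefix='0010' (no match yet)

Answer: 0010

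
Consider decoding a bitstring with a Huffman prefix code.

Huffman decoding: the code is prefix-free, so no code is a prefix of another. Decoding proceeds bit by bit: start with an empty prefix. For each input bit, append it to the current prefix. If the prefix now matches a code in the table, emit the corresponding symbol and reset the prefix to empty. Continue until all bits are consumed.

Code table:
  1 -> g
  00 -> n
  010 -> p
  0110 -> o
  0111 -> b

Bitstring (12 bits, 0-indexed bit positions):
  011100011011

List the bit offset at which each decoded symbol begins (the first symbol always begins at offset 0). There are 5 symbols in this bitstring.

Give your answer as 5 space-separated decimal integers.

Bit 0: prefix='0' (no match yet)
Bit 1: prefix='01' (no match yet)
Bit 2: prefix='011' (no match yet)
Bit 3: prefix='0111' -> emit 'b', reset
Bit 4: prefix='0' (no match yet)
Bit 5: prefix='00' -> emit 'n', reset
Bit 6: prefix='0' (no match yet)
Bit 7: prefix='01' (no match yet)
Bit 8: prefix='011' (no match yet)
Bit 9: prefix='0110' -> emit 'o', reset
Bit 10: prefix='1' -> emit 'g', reset
Bit 11: prefix='1' -> emit 'g', reset

Answer: 0 4 6 10 11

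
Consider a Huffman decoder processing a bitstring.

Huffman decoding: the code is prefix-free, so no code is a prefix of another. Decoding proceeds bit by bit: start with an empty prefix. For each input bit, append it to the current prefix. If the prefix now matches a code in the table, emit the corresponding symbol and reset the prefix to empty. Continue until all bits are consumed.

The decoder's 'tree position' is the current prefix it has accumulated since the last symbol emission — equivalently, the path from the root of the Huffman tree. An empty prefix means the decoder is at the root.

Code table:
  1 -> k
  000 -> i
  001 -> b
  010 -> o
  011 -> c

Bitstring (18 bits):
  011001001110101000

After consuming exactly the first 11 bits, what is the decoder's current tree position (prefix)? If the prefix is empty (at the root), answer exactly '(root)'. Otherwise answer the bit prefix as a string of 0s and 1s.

Answer: (root)

Derivation:
Bit 0: prefix='0' (no match yet)
Bit 1: prefix='01' (no match yet)
Bit 2: prefix='011' -> emit 'c', reset
Bit 3: prefix='0' (no match yet)
Bit 4: prefix='00' (no match yet)
Bit 5: prefix='001' -> emit 'b', reset
Bit 6: prefix='0' (no match yet)
Bit 7: prefix='00' (no match yet)
Bit 8: prefix='001' -> emit 'b', reset
Bit 9: prefix='1' -> emit 'k', reset
Bit 10: prefix='1' -> emit 'k', reset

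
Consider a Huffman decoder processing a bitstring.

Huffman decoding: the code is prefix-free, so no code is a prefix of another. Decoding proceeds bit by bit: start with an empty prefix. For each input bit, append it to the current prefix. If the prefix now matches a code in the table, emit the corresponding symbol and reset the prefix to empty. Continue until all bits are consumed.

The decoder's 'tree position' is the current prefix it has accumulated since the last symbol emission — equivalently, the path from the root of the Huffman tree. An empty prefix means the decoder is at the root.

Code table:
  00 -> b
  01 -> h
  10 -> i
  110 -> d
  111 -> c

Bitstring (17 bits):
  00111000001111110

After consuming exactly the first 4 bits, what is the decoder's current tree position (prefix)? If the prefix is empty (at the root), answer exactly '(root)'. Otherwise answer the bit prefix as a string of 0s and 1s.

Bit 0: prefix='0' (no match yet)
Bit 1: prefix='00' -> emit 'b', reset
Bit 2: prefix='1' (no match yet)
Bit 3: prefix='11' (no match yet)

Answer: 11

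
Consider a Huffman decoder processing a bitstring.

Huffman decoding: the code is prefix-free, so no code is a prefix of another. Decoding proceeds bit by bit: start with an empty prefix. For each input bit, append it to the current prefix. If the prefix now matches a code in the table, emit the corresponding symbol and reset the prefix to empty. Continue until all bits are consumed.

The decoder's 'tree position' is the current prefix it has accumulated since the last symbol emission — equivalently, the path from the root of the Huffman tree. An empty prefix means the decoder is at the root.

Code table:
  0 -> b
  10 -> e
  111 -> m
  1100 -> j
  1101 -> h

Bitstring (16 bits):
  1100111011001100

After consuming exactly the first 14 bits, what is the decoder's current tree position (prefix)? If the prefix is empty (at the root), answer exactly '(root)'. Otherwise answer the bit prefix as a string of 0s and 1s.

Bit 0: prefix='1' (no match yet)
Bit 1: prefix='11' (no match yet)
Bit 2: prefix='110' (no match yet)
Bit 3: prefix='1100' -> emit 'j', reset
Bit 4: prefix='1' (no match yet)
Bit 5: prefix='11' (no match yet)
Bit 6: prefix='111' -> emit 'm', reset
Bit 7: prefix='0' -> emit 'b', reset
Bit 8: prefix='1' (no match yet)
Bit 9: prefix='11' (no match yet)
Bit 10: prefix='110' (no match yet)
Bit 11: prefix='1100' -> emit 'j', reset
Bit 12: prefix='1' (no match yet)
Bit 13: prefix='11' (no match yet)

Answer: 11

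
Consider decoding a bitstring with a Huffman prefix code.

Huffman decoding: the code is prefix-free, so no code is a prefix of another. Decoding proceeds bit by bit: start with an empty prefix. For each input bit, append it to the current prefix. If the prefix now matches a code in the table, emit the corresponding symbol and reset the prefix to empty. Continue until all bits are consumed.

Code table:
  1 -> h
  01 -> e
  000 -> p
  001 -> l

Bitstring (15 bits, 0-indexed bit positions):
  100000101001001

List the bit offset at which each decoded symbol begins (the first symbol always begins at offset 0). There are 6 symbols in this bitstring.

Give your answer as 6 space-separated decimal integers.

Answer: 0 1 4 7 9 12

Derivation:
Bit 0: prefix='1' -> emit 'h', reset
Bit 1: prefix='0' (no match yet)
Bit 2: prefix='00' (no match yet)
Bit 3: prefix='000' -> emit 'p', reset
Bit 4: prefix='0' (no match yet)
Bit 5: prefix='00' (no match yet)
Bit 6: prefix='001' -> emit 'l', reset
Bit 7: prefix='0' (no match yet)
Bit 8: prefix='01' -> emit 'e', reset
Bit 9: prefix='0' (no match yet)
Bit 10: prefix='00' (no match yet)
Bit 11: prefix='001' -> emit 'l', reset
Bit 12: prefix='0' (no match yet)
Bit 13: prefix='00' (no match yet)
Bit 14: prefix='001' -> emit 'l', reset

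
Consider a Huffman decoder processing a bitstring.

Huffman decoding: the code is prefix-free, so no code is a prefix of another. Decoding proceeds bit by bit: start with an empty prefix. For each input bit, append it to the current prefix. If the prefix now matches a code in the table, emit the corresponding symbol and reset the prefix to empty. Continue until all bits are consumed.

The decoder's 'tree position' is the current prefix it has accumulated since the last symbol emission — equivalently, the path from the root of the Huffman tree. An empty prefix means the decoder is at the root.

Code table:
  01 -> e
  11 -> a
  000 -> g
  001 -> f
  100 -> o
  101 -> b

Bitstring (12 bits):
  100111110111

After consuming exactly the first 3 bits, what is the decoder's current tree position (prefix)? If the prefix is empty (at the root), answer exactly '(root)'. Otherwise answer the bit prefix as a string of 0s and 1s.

Bit 0: prefix='1' (no match yet)
Bit 1: prefix='10' (no match yet)
Bit 2: prefix='100' -> emit 'o', reset

Answer: (root)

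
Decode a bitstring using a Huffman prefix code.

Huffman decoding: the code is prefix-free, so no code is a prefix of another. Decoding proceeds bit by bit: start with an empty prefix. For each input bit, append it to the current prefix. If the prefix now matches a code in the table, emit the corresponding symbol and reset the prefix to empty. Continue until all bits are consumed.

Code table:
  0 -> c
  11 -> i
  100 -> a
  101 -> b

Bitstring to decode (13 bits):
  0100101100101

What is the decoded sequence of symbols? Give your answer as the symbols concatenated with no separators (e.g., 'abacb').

Answer: cabab

Derivation:
Bit 0: prefix='0' -> emit 'c', reset
Bit 1: prefix='1' (no match yet)
Bit 2: prefix='10' (no match yet)
Bit 3: prefix='100' -> emit 'a', reset
Bit 4: prefix='1' (no match yet)
Bit 5: prefix='10' (no match yet)
Bit 6: prefix='101' -> emit 'b', reset
Bit 7: prefix='1' (no match yet)
Bit 8: prefix='10' (no match yet)
Bit 9: prefix='100' -> emit 'a', reset
Bit 10: prefix='1' (no match yet)
Bit 11: prefix='10' (no match yet)
Bit 12: prefix='101' -> emit 'b', reset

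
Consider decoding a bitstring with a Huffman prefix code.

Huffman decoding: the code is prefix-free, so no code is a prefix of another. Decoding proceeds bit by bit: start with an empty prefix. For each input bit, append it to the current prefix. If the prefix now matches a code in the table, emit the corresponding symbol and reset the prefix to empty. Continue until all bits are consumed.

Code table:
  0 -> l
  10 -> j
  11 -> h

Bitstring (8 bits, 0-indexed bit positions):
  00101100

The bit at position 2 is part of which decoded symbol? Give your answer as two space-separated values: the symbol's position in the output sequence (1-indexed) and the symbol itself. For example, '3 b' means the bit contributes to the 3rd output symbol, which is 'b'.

Bit 0: prefix='0' -> emit 'l', reset
Bit 1: prefix='0' -> emit 'l', reset
Bit 2: prefix='1' (no match yet)
Bit 3: prefix='10' -> emit 'j', reset
Bit 4: prefix='1' (no match yet)
Bit 5: prefix='11' -> emit 'h', reset
Bit 6: prefix='0' -> emit 'l', reset

Answer: 3 j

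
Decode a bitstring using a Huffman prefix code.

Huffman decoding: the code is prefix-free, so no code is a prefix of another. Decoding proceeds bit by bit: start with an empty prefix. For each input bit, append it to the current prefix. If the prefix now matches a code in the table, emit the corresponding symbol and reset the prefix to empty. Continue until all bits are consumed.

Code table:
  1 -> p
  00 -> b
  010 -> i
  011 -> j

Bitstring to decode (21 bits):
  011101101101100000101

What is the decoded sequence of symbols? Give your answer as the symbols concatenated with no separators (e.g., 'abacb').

Answer: jpjjjbbip

Derivation:
Bit 0: prefix='0' (no match yet)
Bit 1: prefix='01' (no match yet)
Bit 2: prefix='011' -> emit 'j', reset
Bit 3: prefix='1' -> emit 'p', reset
Bit 4: prefix='0' (no match yet)
Bit 5: prefix='01' (no match yet)
Bit 6: prefix='011' -> emit 'j', reset
Bit 7: prefix='0' (no match yet)
Bit 8: prefix='01' (no match yet)
Bit 9: prefix='011' -> emit 'j', reset
Bit 10: prefix='0' (no match yet)
Bit 11: prefix='01' (no match yet)
Bit 12: prefix='011' -> emit 'j', reset
Bit 13: prefix='0' (no match yet)
Bit 14: prefix='00' -> emit 'b', reset
Bit 15: prefix='0' (no match yet)
Bit 16: prefix='00' -> emit 'b', reset
Bit 17: prefix='0' (no match yet)
Bit 18: prefix='01' (no match yet)
Bit 19: prefix='010' -> emit 'i', reset
Bit 20: prefix='1' -> emit 'p', reset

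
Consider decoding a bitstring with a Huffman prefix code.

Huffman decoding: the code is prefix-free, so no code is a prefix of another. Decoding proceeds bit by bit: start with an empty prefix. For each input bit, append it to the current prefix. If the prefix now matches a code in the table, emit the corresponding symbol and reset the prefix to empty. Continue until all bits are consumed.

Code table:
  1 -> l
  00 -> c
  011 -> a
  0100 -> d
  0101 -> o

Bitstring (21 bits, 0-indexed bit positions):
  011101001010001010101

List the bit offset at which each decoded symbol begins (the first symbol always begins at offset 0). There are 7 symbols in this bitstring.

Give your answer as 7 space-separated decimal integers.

Bit 0: prefix='0' (no match yet)
Bit 1: prefix='01' (no match yet)
Bit 2: prefix='011' -> emit 'a', reset
Bit 3: prefix='1' -> emit 'l', reset
Bit 4: prefix='0' (no match yet)
Bit 5: prefix='01' (no match yet)
Bit 6: prefix='010' (no match yet)
Bit 7: prefix='0100' -> emit 'd', reset
Bit 8: prefix='1' -> emit 'l', reset
Bit 9: prefix='0' (no match yet)
Bit 10: prefix='01' (no match yet)
Bit 11: prefix='010' (no match yet)
Bit 12: prefix='0100' -> emit 'd', reset
Bit 13: prefix='0' (no match yet)
Bit 14: prefix='01' (no match yet)
Bit 15: prefix='010' (no match yet)
Bit 16: prefix='0101' -> emit 'o', reset
Bit 17: prefix='0' (no match yet)
Bit 18: prefix='01' (no match yet)
Bit 19: prefix='010' (no match yet)
Bit 20: prefix='0101' -> emit 'o', reset

Answer: 0 3 4 8 9 13 17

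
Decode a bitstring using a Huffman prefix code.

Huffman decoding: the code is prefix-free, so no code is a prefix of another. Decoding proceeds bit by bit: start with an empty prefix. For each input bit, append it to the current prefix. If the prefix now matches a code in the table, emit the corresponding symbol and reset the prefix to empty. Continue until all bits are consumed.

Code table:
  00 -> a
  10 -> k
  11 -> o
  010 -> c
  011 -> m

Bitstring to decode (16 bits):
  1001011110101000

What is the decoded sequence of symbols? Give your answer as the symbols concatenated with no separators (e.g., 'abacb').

Bit 0: prefix='1' (no match yet)
Bit 1: prefix='10' -> emit 'k', reset
Bit 2: prefix='0' (no match yet)
Bit 3: prefix='01' (no match yet)
Bit 4: prefix='010' -> emit 'c', reset
Bit 5: prefix='1' (no match yet)
Bit 6: prefix='11' -> emit 'o', reset
Bit 7: prefix='1' (no match yet)
Bit 8: prefix='11' -> emit 'o', reset
Bit 9: prefix='0' (no match yet)
Bit 10: prefix='01' (no match yet)
Bit 11: prefix='010' -> emit 'c', reset
Bit 12: prefix='1' (no match yet)
Bit 13: prefix='10' -> emit 'k', reset
Bit 14: prefix='0' (no match yet)
Bit 15: prefix='00' -> emit 'a', reset

Answer: kcoocka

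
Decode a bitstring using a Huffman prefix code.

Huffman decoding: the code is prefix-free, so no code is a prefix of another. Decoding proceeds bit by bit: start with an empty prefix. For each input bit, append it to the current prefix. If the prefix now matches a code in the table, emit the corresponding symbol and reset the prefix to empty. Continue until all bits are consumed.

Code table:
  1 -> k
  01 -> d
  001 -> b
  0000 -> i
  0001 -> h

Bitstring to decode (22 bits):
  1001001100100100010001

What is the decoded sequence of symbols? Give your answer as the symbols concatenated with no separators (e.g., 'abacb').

Bit 0: prefix='1' -> emit 'k', reset
Bit 1: prefix='0' (no match yet)
Bit 2: prefix='00' (no match yet)
Bit 3: prefix='001' -> emit 'b', reset
Bit 4: prefix='0' (no match yet)
Bit 5: prefix='00' (no match yet)
Bit 6: prefix='001' -> emit 'b', reset
Bit 7: prefix='1' -> emit 'k', reset
Bit 8: prefix='0' (no match yet)
Bit 9: prefix='00' (no match yet)
Bit 10: prefix='001' -> emit 'b', reset
Bit 11: prefix='0' (no match yet)
Bit 12: prefix='00' (no match yet)
Bit 13: prefix='001' -> emit 'b', reset
Bit 14: prefix='0' (no match yet)
Bit 15: prefix='00' (no match yet)
Bit 16: prefix='000' (no match yet)
Bit 17: prefix='0001' -> emit 'h', reset
Bit 18: prefix='0' (no match yet)
Bit 19: prefix='00' (no match yet)
Bit 20: prefix='000' (no match yet)
Bit 21: prefix='0001' -> emit 'h', reset

Answer: kbbkbbhh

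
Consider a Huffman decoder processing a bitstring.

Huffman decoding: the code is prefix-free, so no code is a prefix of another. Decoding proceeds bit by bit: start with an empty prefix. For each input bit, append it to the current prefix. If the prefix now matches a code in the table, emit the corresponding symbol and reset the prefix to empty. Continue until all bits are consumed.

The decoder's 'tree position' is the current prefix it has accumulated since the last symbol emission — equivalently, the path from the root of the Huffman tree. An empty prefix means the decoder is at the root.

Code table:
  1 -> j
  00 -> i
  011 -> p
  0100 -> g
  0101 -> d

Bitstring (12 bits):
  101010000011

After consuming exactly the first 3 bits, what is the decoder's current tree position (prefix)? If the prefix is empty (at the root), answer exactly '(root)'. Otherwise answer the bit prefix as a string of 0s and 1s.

Bit 0: prefix='1' -> emit 'j', reset
Bit 1: prefix='0' (no match yet)
Bit 2: prefix='01' (no match yet)

Answer: 01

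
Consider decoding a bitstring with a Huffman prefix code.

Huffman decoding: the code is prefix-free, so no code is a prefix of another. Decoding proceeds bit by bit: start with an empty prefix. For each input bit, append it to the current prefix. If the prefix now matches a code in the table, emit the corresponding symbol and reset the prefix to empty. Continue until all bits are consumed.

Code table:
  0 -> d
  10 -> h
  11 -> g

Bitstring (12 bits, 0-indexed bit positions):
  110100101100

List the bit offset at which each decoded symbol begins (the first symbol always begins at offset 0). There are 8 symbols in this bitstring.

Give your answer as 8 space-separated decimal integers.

Bit 0: prefix='1' (no match yet)
Bit 1: prefix='11' -> emit 'g', reset
Bit 2: prefix='0' -> emit 'd', reset
Bit 3: prefix='1' (no match yet)
Bit 4: prefix='10' -> emit 'h', reset
Bit 5: prefix='0' -> emit 'd', reset
Bit 6: prefix='1' (no match yet)
Bit 7: prefix='10' -> emit 'h', reset
Bit 8: prefix='1' (no match yet)
Bit 9: prefix='11' -> emit 'g', reset
Bit 10: prefix='0' -> emit 'd', reset
Bit 11: prefix='0' -> emit 'd', reset

Answer: 0 2 3 5 6 8 10 11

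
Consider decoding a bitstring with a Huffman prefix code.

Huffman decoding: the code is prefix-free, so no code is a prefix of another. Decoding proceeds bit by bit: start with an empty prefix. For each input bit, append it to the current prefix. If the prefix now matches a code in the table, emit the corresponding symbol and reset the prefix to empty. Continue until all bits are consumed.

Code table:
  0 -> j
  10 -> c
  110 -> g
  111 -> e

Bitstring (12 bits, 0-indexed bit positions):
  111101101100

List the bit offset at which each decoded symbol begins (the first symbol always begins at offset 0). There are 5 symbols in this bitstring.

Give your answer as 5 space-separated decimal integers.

Bit 0: prefix='1' (no match yet)
Bit 1: prefix='11' (no match yet)
Bit 2: prefix='111' -> emit 'e', reset
Bit 3: prefix='1' (no match yet)
Bit 4: prefix='10' -> emit 'c', reset
Bit 5: prefix='1' (no match yet)
Bit 6: prefix='11' (no match yet)
Bit 7: prefix='110' -> emit 'g', reset
Bit 8: prefix='1' (no match yet)
Bit 9: prefix='11' (no match yet)
Bit 10: prefix='110' -> emit 'g', reset
Bit 11: prefix='0' -> emit 'j', reset

Answer: 0 3 5 8 11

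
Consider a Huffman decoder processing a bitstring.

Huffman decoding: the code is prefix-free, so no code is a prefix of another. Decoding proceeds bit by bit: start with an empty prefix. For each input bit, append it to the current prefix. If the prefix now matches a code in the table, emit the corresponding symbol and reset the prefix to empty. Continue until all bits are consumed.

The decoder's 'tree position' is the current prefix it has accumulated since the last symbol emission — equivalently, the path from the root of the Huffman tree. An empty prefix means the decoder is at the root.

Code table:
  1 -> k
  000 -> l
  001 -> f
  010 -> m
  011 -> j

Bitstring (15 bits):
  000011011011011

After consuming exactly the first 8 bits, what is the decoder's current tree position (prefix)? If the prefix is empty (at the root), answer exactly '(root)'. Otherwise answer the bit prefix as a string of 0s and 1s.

Answer: 01

Derivation:
Bit 0: prefix='0' (no match yet)
Bit 1: prefix='00' (no match yet)
Bit 2: prefix='000' -> emit 'l', reset
Bit 3: prefix='0' (no match yet)
Bit 4: prefix='01' (no match yet)
Bit 5: prefix='011' -> emit 'j', reset
Bit 6: prefix='0' (no match yet)
Bit 7: prefix='01' (no match yet)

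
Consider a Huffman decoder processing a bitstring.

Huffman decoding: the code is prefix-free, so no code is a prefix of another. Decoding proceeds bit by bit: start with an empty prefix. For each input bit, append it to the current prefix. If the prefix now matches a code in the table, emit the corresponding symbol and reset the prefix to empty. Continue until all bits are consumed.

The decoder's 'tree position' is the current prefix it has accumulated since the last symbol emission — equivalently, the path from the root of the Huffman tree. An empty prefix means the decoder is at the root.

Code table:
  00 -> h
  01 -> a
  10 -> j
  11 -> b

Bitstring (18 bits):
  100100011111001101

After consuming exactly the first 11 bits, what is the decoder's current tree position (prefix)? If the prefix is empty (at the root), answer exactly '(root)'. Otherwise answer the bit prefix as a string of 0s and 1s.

Answer: 1

Derivation:
Bit 0: prefix='1' (no match yet)
Bit 1: prefix='10' -> emit 'j', reset
Bit 2: prefix='0' (no match yet)
Bit 3: prefix='01' -> emit 'a', reset
Bit 4: prefix='0' (no match yet)
Bit 5: prefix='00' -> emit 'h', reset
Bit 6: prefix='0' (no match yet)
Bit 7: prefix='01' -> emit 'a', reset
Bit 8: prefix='1' (no match yet)
Bit 9: prefix='11' -> emit 'b', reset
Bit 10: prefix='1' (no match yet)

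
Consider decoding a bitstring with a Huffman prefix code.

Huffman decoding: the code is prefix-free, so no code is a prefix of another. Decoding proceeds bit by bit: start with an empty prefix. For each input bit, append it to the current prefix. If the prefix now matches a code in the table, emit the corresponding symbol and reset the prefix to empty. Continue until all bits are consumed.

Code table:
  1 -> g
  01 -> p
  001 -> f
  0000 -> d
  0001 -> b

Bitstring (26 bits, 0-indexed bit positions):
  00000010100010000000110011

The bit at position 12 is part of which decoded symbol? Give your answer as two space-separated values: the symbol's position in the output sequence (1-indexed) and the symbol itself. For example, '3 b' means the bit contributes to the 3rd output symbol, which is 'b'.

Bit 0: prefix='0' (no match yet)
Bit 1: prefix='00' (no match yet)
Bit 2: prefix='000' (no match yet)
Bit 3: prefix='0000' -> emit 'd', reset
Bit 4: prefix='0' (no match yet)
Bit 5: prefix='00' (no match yet)
Bit 6: prefix='001' -> emit 'f', reset
Bit 7: prefix='0' (no match yet)
Bit 8: prefix='01' -> emit 'p', reset
Bit 9: prefix='0' (no match yet)
Bit 10: prefix='00' (no match yet)
Bit 11: prefix='000' (no match yet)
Bit 12: prefix='0001' -> emit 'b', reset
Bit 13: prefix='0' (no match yet)
Bit 14: prefix='00' (no match yet)
Bit 15: prefix='000' (no match yet)
Bit 16: prefix='0000' -> emit 'd', reset

Answer: 4 b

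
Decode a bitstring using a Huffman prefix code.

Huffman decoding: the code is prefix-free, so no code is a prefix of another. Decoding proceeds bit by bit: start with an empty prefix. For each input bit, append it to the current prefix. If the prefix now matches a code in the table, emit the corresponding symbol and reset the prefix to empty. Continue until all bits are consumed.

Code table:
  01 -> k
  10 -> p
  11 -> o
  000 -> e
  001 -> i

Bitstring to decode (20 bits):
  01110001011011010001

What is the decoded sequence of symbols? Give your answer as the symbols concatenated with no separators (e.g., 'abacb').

Bit 0: prefix='0' (no match yet)
Bit 1: prefix='01' -> emit 'k', reset
Bit 2: prefix='1' (no match yet)
Bit 3: prefix='11' -> emit 'o', reset
Bit 4: prefix='0' (no match yet)
Bit 5: prefix='00' (no match yet)
Bit 6: prefix='000' -> emit 'e', reset
Bit 7: prefix='1' (no match yet)
Bit 8: prefix='10' -> emit 'p', reset
Bit 9: prefix='1' (no match yet)
Bit 10: prefix='11' -> emit 'o', reset
Bit 11: prefix='0' (no match yet)
Bit 12: prefix='01' -> emit 'k', reset
Bit 13: prefix='1' (no match yet)
Bit 14: prefix='10' -> emit 'p', reset
Bit 15: prefix='1' (no match yet)
Bit 16: prefix='10' -> emit 'p', reset
Bit 17: prefix='0' (no match yet)
Bit 18: prefix='00' (no match yet)
Bit 19: prefix='001' -> emit 'i', reset

Answer: koepokppi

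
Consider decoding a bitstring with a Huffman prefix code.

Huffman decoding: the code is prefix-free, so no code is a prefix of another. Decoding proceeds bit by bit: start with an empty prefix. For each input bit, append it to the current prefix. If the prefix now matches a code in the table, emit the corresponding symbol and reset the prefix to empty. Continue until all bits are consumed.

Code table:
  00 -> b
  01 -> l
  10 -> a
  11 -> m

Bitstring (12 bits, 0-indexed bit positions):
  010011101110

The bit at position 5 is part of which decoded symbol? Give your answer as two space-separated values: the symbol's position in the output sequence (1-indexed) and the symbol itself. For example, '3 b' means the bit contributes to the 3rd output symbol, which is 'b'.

Answer: 3 m

Derivation:
Bit 0: prefix='0' (no match yet)
Bit 1: prefix='01' -> emit 'l', reset
Bit 2: prefix='0' (no match yet)
Bit 3: prefix='00' -> emit 'b', reset
Bit 4: prefix='1' (no match yet)
Bit 5: prefix='11' -> emit 'm', reset
Bit 6: prefix='1' (no match yet)
Bit 7: prefix='10' -> emit 'a', reset
Bit 8: prefix='1' (no match yet)
Bit 9: prefix='11' -> emit 'm', reset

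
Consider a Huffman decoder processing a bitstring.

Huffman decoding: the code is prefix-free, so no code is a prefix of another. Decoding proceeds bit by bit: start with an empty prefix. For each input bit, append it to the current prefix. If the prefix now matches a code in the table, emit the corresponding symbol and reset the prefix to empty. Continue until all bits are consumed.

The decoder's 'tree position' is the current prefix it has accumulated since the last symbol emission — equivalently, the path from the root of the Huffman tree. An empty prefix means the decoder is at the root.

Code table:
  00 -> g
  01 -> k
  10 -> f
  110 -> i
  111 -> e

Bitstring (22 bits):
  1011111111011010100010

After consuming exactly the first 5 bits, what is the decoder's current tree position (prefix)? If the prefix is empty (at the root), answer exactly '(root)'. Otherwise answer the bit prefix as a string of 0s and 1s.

Bit 0: prefix='1' (no match yet)
Bit 1: prefix='10' -> emit 'f', reset
Bit 2: prefix='1' (no match yet)
Bit 3: prefix='11' (no match yet)
Bit 4: prefix='111' -> emit 'e', reset

Answer: (root)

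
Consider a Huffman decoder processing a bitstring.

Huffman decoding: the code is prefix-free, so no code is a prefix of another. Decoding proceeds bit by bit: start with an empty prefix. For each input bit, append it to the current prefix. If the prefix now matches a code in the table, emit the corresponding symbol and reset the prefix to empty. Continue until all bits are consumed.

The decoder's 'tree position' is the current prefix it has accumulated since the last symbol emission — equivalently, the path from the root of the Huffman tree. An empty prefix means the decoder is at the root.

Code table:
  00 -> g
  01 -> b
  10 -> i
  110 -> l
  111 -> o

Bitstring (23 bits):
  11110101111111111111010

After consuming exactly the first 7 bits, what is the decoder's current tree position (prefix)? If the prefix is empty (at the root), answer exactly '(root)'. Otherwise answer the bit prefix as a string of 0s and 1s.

Bit 0: prefix='1' (no match yet)
Bit 1: prefix='11' (no match yet)
Bit 2: prefix='111' -> emit 'o', reset
Bit 3: prefix='1' (no match yet)
Bit 4: prefix='10' -> emit 'i', reset
Bit 5: prefix='1' (no match yet)
Bit 6: prefix='10' -> emit 'i', reset

Answer: (root)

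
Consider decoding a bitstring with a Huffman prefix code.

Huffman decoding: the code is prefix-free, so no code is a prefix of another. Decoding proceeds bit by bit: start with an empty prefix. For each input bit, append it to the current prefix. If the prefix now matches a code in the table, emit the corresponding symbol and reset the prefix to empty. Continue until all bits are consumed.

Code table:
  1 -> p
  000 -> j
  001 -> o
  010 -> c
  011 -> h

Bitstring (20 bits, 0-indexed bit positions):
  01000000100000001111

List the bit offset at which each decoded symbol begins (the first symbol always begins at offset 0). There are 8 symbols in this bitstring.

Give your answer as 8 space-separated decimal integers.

Answer: 0 3 6 9 12 15 18 19

Derivation:
Bit 0: prefix='0' (no match yet)
Bit 1: prefix='01' (no match yet)
Bit 2: prefix='010' -> emit 'c', reset
Bit 3: prefix='0' (no match yet)
Bit 4: prefix='00' (no match yet)
Bit 5: prefix='000' -> emit 'j', reset
Bit 6: prefix='0' (no match yet)
Bit 7: prefix='00' (no match yet)
Bit 8: prefix='001' -> emit 'o', reset
Bit 9: prefix='0' (no match yet)
Bit 10: prefix='00' (no match yet)
Bit 11: prefix='000' -> emit 'j', reset
Bit 12: prefix='0' (no match yet)
Bit 13: prefix='00' (no match yet)
Bit 14: prefix='000' -> emit 'j', reset
Bit 15: prefix='0' (no match yet)
Bit 16: prefix='01' (no match yet)
Bit 17: prefix='011' -> emit 'h', reset
Bit 18: prefix='1' -> emit 'p', reset
Bit 19: prefix='1' -> emit 'p', reset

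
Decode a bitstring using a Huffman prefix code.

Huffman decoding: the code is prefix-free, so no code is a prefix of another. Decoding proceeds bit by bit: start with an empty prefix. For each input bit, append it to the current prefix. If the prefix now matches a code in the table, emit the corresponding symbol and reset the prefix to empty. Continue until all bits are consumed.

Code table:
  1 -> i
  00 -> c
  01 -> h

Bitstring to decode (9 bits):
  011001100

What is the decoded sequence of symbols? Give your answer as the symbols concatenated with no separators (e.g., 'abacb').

Bit 0: prefix='0' (no match yet)
Bit 1: prefix='01' -> emit 'h', reset
Bit 2: prefix='1' -> emit 'i', reset
Bit 3: prefix='0' (no match yet)
Bit 4: prefix='00' -> emit 'c', reset
Bit 5: prefix='1' -> emit 'i', reset
Bit 6: prefix='1' -> emit 'i', reset
Bit 7: prefix='0' (no match yet)
Bit 8: prefix='00' -> emit 'c', reset

Answer: hiciic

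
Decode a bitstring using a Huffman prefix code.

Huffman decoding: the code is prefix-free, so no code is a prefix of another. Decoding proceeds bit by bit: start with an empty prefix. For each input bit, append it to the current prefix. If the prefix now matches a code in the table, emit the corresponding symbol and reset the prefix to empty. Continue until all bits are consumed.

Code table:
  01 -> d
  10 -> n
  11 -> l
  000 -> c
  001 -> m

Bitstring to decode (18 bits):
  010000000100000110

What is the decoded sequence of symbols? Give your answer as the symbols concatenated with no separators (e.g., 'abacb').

Bit 0: prefix='0' (no match yet)
Bit 1: prefix='01' -> emit 'd', reset
Bit 2: prefix='0' (no match yet)
Bit 3: prefix='00' (no match yet)
Bit 4: prefix='000' -> emit 'c', reset
Bit 5: prefix='0' (no match yet)
Bit 6: prefix='00' (no match yet)
Bit 7: prefix='000' -> emit 'c', reset
Bit 8: prefix='0' (no match yet)
Bit 9: prefix='01' -> emit 'd', reset
Bit 10: prefix='0' (no match yet)
Bit 11: prefix='00' (no match yet)
Bit 12: prefix='000' -> emit 'c', reset
Bit 13: prefix='0' (no match yet)
Bit 14: prefix='00' (no match yet)
Bit 15: prefix='001' -> emit 'm', reset
Bit 16: prefix='1' (no match yet)
Bit 17: prefix='10' -> emit 'n', reset

Answer: dccdcmn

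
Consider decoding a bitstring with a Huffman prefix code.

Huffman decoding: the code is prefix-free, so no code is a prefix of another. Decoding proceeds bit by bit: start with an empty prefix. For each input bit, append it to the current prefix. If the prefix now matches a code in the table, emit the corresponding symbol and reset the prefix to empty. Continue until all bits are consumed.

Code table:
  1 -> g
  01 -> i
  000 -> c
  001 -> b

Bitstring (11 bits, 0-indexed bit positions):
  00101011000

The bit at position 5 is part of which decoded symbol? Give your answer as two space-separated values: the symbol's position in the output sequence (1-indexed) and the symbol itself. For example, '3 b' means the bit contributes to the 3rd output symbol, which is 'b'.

Answer: 3 i

Derivation:
Bit 0: prefix='0' (no match yet)
Bit 1: prefix='00' (no match yet)
Bit 2: prefix='001' -> emit 'b', reset
Bit 3: prefix='0' (no match yet)
Bit 4: prefix='01' -> emit 'i', reset
Bit 5: prefix='0' (no match yet)
Bit 6: prefix='01' -> emit 'i', reset
Bit 7: prefix='1' -> emit 'g', reset
Bit 8: prefix='0' (no match yet)
Bit 9: prefix='00' (no match yet)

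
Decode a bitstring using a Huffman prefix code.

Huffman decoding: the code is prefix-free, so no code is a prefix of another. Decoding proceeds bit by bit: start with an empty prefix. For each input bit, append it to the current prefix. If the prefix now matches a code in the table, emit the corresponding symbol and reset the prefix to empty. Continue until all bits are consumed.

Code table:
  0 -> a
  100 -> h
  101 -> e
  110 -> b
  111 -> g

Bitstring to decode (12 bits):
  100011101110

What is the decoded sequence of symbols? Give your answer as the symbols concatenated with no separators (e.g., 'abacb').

Bit 0: prefix='1' (no match yet)
Bit 1: prefix='10' (no match yet)
Bit 2: prefix='100' -> emit 'h', reset
Bit 3: prefix='0' -> emit 'a', reset
Bit 4: prefix='1' (no match yet)
Bit 5: prefix='11' (no match yet)
Bit 6: prefix='111' -> emit 'g', reset
Bit 7: prefix='0' -> emit 'a', reset
Bit 8: prefix='1' (no match yet)
Bit 9: prefix='11' (no match yet)
Bit 10: prefix='111' -> emit 'g', reset
Bit 11: prefix='0' -> emit 'a', reset

Answer: hagaga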